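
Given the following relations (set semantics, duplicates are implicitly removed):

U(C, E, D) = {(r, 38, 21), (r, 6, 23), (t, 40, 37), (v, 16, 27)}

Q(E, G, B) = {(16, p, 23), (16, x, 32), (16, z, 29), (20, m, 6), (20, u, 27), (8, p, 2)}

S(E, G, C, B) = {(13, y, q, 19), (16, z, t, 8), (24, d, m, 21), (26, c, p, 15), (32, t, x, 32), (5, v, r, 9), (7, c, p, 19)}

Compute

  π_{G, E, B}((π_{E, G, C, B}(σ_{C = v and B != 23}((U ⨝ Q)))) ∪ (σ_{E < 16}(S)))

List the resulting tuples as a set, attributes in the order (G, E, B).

Natural join on E: {(v, 16, 27, p, 23), (v, 16, 27, x, 32), (v, 16, 27, z, 29)}
Apply σ_{C = v and B != 23}; surviving tuples: {(v, 16, 27, x, 32), (v, 16, 27, z, 29)}
π[E, G, C, B]: project onto (E, G, C, B) → {(16, x, v, 32), (16, z, v, 29)}
Apply σ_{E < 16}; surviving tuples: {(13, y, q, 19), (5, v, r, 9), (7, c, p, 19)}
Taking the union: {(13, y, q, 19), (16, x, v, 32), (16, z, v, 29), (5, v, r, 9), (7, c, p, 19)}
π[G, E, B]: project onto (G, E, B) → {(c, 7, 19), (v, 5, 9), (x, 16, 32), (y, 13, 19), (z, 16, 29)}

{(c, 7, 19), (v, 5, 9), (x, 16, 32), (y, 13, 19), (z, 16, 29)}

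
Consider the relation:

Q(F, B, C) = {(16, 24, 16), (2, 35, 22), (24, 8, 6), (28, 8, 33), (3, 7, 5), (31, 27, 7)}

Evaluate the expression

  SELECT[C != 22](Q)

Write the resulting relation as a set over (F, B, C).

{(16, 24, 16), (24, 8, 6), (28, 8, 33), (3, 7, 5), (31, 27, 7)}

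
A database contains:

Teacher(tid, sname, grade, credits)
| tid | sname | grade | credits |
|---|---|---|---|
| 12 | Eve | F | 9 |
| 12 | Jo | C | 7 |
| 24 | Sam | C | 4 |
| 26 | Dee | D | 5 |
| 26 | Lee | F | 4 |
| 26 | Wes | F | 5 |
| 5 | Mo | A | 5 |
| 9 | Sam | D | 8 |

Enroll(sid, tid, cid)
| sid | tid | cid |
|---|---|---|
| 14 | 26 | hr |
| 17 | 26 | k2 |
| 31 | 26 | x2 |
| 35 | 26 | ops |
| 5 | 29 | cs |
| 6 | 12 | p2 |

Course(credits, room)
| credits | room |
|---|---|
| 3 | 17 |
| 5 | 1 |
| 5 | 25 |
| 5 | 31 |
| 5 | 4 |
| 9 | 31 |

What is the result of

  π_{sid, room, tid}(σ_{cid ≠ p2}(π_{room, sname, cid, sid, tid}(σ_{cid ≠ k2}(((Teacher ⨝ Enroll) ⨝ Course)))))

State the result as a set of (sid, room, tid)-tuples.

{(14, 1, 26), (14, 25, 26), (14, 31, 26), (14, 4, 26), (31, 1, 26), (31, 25, 26), (31, 31, 26), (31, 4, 26), (35, 1, 26), (35, 25, 26), (35, 31, 26), (35, 4, 26)}

Teacher ⋈ Enroll (natural join on tid): {(12, Eve, F, 9, 6, p2), (12, Jo, C, 7, 6, p2), (26, Dee, D, 5, 14, hr), (26, Dee, D, 5, 17, k2), (26, Dee, D, 5, 31, x2), (26, Dee, D, 5, 35, ops), (26, Lee, F, 4, 14, hr), (26, Lee, F, 4, 17, k2), (26, Lee, F, 4, 31, x2), (26, Lee, F, 4, 35, ops), (26, Wes, F, 5, 14, hr), (26, Wes, F, 5, 17, k2), (26, Wes, F, 5, 31, x2), (26, Wes, F, 5, 35, ops)}
(Teacher ⨝ Enroll) ⋈ Course (natural join on credits): {(12, Eve, F, 9, 6, p2, 31), (26, Dee, D, 5, 14, hr, 1), (26, Dee, D, 5, 14, hr, 25), (26, Dee, D, 5, 14, hr, 31), (26, Dee, D, 5, 14, hr, 4), (26, Dee, D, 5, 17, k2, 1), (26, Dee, D, 5, 17, k2, 25), (26, Dee, D, 5, 17, k2, 31), (26, Dee, D, 5, 17, k2, 4), (26, Dee, D, 5, 31, x2, 1), (26, Dee, D, 5, 31, x2, 25), (26, Dee, D, 5, 31, x2, 31), (26, Dee, D, 5, 31, x2, 4), (26, Dee, D, 5, 35, ops, 1), (26, Dee, D, 5, 35, ops, 25), (26, Dee, D, 5, 35, ops, 31), (26, Dee, D, 5, 35, ops, 4), (26, Wes, F, 5, 14, hr, 1), (26, Wes, F, 5, 14, hr, 25), (26, Wes, F, 5, 14, hr, 31), (26, Wes, F, 5, 14, hr, 4), (26, Wes, F, 5, 17, k2, 1), (26, Wes, F, 5, 17, k2, 25), (26, Wes, F, 5, 17, k2, 31), (26, Wes, F, 5, 17, k2, 4), (26, Wes, F, 5, 31, x2, 1), (26, Wes, F, 5, 31, x2, 25), (26, Wes, F, 5, 31, x2, 31), (26, Wes, F, 5, 31, x2, 4), (26, Wes, F, 5, 35, ops, 1), (26, Wes, F, 5, 35, ops, 25), (26, Wes, F, 5, 35, ops, 31), (26, Wes, F, 5, 35, ops, 4)}
σ[cid ≠ k2]: keep tuples satisfying cid ≠ k2 → {(12, Eve, F, 9, 6, p2, 31), (26, Dee, D, 5, 14, hr, 1), (26, Dee, D, 5, 14, hr, 25), (26, Dee, D, 5, 14, hr, 31), (26, Dee, D, 5, 14, hr, 4), (26, Dee, D, 5, 31, x2, 1), (26, Dee, D, 5, 31, x2, 25), (26, Dee, D, 5, 31, x2, 31), (26, Dee, D, 5, 31, x2, 4), (26, Dee, D, 5, 35, ops, 1), (26, Dee, D, 5, 35, ops, 25), (26, Dee, D, 5, 35, ops, 31), (26, Dee, D, 5, 35, ops, 4), (26, Wes, F, 5, 14, hr, 1), (26, Wes, F, 5, 14, hr, 25), (26, Wes, F, 5, 14, hr, 31), (26, Wes, F, 5, 14, hr, 4), (26, Wes, F, 5, 31, x2, 1), (26, Wes, F, 5, 31, x2, 25), (26, Wes, F, 5, 31, x2, 31), (26, Wes, F, 5, 31, x2, 4), (26, Wes, F, 5, 35, ops, 1), (26, Wes, F, 5, 35, ops, 25), (26, Wes, F, 5, 35, ops, 31), (26, Wes, F, 5, 35, ops, 4)}
Keep only column(s) room, sname, cid, sid, tid: {(1, Dee, hr, 14, 26), (1, Dee, ops, 35, 26), (1, Dee, x2, 31, 26), (1, Wes, hr, 14, 26), (1, Wes, ops, 35, 26), (1, Wes, x2, 31, 26), (25, Dee, hr, 14, 26), (25, Dee, ops, 35, 26), (25, Dee, x2, 31, 26), (25, Wes, hr, 14, 26), (25, Wes, ops, 35, 26), (25, Wes, x2, 31, 26), (31, Dee, hr, 14, 26), (31, Dee, ops, 35, 26), (31, Dee, x2, 31, 26), (31, Eve, p2, 6, 12), (31, Wes, hr, 14, 26), (31, Wes, ops, 35, 26), (31, Wes, x2, 31, 26), (4, Dee, hr, 14, 26), (4, Dee, ops, 35, 26), (4, Dee, x2, 31, 26), (4, Wes, hr, 14, 26), (4, Wes, ops, 35, 26), (4, Wes, x2, 31, 26)}
σ[cid ≠ p2]: keep tuples satisfying cid ≠ p2 → {(1, Dee, hr, 14, 26), (1, Dee, ops, 35, 26), (1, Dee, x2, 31, 26), (1, Wes, hr, 14, 26), (1, Wes, ops, 35, 26), (1, Wes, x2, 31, 26), (25, Dee, hr, 14, 26), (25, Dee, ops, 35, 26), (25, Dee, x2, 31, 26), (25, Wes, hr, 14, 26), (25, Wes, ops, 35, 26), (25, Wes, x2, 31, 26), (31, Dee, hr, 14, 26), (31, Dee, ops, 35, 26), (31, Dee, x2, 31, 26), (31, Wes, hr, 14, 26), (31, Wes, ops, 35, 26), (31, Wes, x2, 31, 26), (4, Dee, hr, 14, 26), (4, Dee, ops, 35, 26), (4, Dee, x2, 31, 26), (4, Wes, hr, 14, 26), (4, Wes, ops, 35, 26), (4, Wes, x2, 31, 26)}
Keep only column(s) sid, room, tid (12 duplicate(s) eliminated): {(14, 1, 26), (14, 25, 26), (14, 31, 26), (14, 4, 26), (31, 1, 26), (31, 25, 26), (31, 31, 26), (31, 4, 26), (35, 1, 26), (35, 25, 26), (35, 31, 26), (35, 4, 26)}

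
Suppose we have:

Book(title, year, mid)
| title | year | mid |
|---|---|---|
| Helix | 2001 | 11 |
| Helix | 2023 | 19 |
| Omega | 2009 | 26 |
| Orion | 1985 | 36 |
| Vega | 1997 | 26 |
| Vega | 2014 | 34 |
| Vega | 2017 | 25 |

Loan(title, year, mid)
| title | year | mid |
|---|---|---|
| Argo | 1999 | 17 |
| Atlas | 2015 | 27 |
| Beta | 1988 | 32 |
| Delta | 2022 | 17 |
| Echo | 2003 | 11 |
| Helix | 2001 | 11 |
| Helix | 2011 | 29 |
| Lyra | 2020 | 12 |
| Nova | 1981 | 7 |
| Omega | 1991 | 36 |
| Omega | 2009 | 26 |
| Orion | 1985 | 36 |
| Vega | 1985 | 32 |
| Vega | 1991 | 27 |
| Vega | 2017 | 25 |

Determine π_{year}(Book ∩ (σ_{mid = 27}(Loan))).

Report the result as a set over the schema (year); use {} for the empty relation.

Selection mid = 27: {(Atlas, 2015, 27), (Vega, 1991, 27)}
Taking the intersection: {}
Keep only column(s) year: {}

{}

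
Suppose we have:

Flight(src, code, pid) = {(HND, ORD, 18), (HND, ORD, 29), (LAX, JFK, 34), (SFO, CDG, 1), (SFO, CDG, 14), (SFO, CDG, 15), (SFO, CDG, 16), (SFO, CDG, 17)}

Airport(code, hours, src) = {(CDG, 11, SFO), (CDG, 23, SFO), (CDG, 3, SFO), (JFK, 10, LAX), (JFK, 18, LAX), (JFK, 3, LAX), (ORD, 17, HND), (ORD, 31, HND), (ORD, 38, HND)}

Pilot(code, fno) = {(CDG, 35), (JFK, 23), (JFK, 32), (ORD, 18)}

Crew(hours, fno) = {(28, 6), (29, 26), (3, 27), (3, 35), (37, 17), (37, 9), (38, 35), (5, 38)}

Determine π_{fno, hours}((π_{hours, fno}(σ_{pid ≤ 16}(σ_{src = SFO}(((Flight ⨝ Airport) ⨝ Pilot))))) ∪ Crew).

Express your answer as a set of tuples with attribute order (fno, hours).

Natural join on src, code: {(HND, ORD, 18, 17), (HND, ORD, 18, 31), (HND, ORD, 18, 38), (HND, ORD, 29, 17), (HND, ORD, 29, 31), (HND, ORD, 29, 38), (LAX, JFK, 34, 10), (LAX, JFK, 34, 18), (LAX, JFK, 34, 3), (SFO, CDG, 1, 11), (SFO, CDG, 1, 23), (SFO, CDG, 1, 3), (SFO, CDG, 14, 11), (SFO, CDG, 14, 23), (SFO, CDG, 14, 3), (SFO, CDG, 15, 11), (SFO, CDG, 15, 23), (SFO, CDG, 15, 3), (SFO, CDG, 16, 11), (SFO, CDG, 16, 23), (SFO, CDG, 16, 3), (SFO, CDG, 17, 11), (SFO, CDG, 17, 23), (SFO, CDG, 17, 3)}
Natural join on code: {(HND, ORD, 18, 17, 18), (HND, ORD, 18, 31, 18), (HND, ORD, 18, 38, 18), (HND, ORD, 29, 17, 18), (HND, ORD, 29, 31, 18), (HND, ORD, 29, 38, 18), (LAX, JFK, 34, 10, 23), (LAX, JFK, 34, 10, 32), (LAX, JFK, 34, 18, 23), (LAX, JFK, 34, 18, 32), (LAX, JFK, 34, 3, 23), (LAX, JFK, 34, 3, 32), (SFO, CDG, 1, 11, 35), (SFO, CDG, 1, 23, 35), (SFO, CDG, 1, 3, 35), (SFO, CDG, 14, 11, 35), (SFO, CDG, 14, 23, 35), (SFO, CDG, 14, 3, 35), (SFO, CDG, 15, 11, 35), (SFO, CDG, 15, 23, 35), (SFO, CDG, 15, 3, 35), (SFO, CDG, 16, 11, 35), (SFO, CDG, 16, 23, 35), (SFO, CDG, 16, 3, 35), (SFO, CDG, 17, 11, 35), (SFO, CDG, 17, 23, 35), (SFO, CDG, 17, 3, 35)}
Filtering on src = SFO leaves {(SFO, CDG, 1, 11, 35), (SFO, CDG, 1, 23, 35), (SFO, CDG, 1, 3, 35), (SFO, CDG, 14, 11, 35), (SFO, CDG, 14, 23, 35), (SFO, CDG, 14, 3, 35), (SFO, CDG, 15, 11, 35), (SFO, CDG, 15, 23, 35), (SFO, CDG, 15, 3, 35), (SFO, CDG, 16, 11, 35), (SFO, CDG, 16, 23, 35), (SFO, CDG, 16, 3, 35), (SFO, CDG, 17, 11, 35), (SFO, CDG, 17, 23, 35), (SFO, CDG, 17, 3, 35)}.
Filtering on pid ≤ 16 leaves {(SFO, CDG, 1, 11, 35), (SFO, CDG, 1, 23, 35), (SFO, CDG, 1, 3, 35), (SFO, CDG, 14, 11, 35), (SFO, CDG, 14, 23, 35), (SFO, CDG, 14, 3, 35), (SFO, CDG, 15, 11, 35), (SFO, CDG, 15, 23, 35), (SFO, CDG, 15, 3, 35), (SFO, CDG, 16, 11, 35), (SFO, CDG, 16, 23, 35), (SFO, CDG, 16, 3, 35)}.
Projecting to hours, fno (9 duplicate(s) eliminated): {(11, 35), (23, 35), (3, 35)}
Union: {(11, 35), (23, 35), (3, 35)} with {(28, 6), (29, 26), (3, 27), (3, 35), (37, 17), (37, 9), (38, 35), (5, 38)} → {(11, 35), (23, 35), (28, 6), (29, 26), (3, 27), (3, 35), (37, 17), (37, 9), (38, 35), (5, 38)}
Projecting to fno, hours: {(17, 37), (26, 29), (27, 3), (35, 11), (35, 23), (35, 3), (35, 38), (38, 5), (6, 28), (9, 37)}

{(17, 37), (26, 29), (27, 3), (35, 11), (35, 23), (35, 3), (35, 38), (38, 5), (6, 28), (9, 37)}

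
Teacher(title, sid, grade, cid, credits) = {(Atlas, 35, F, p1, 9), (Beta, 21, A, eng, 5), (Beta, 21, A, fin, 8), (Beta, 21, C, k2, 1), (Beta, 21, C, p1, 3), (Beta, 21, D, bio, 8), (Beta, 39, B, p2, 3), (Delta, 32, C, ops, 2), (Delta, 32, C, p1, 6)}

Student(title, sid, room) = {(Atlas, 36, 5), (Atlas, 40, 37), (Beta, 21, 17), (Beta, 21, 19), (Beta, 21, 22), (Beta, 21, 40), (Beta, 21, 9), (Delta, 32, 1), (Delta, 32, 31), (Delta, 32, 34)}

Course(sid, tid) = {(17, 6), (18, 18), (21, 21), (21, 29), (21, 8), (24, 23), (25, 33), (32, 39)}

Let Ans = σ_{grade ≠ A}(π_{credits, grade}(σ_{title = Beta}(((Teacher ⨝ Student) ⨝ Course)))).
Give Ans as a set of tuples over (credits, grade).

{(1, C), (3, C), (8, D)}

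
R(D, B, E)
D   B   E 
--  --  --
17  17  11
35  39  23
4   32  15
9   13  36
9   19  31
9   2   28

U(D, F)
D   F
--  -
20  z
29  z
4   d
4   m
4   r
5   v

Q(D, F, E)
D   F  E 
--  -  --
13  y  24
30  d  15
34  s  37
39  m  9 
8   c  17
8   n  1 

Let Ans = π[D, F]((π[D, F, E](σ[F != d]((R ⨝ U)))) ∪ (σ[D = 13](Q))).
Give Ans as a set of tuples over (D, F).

{(13, y), (4, m), (4, r)}

Joining R and U on D yields {(4, 32, 15, d), (4, 32, 15, m), (4, 32, 15, r)}.
Apply σ_{F != d}; surviving tuples: {(4, 32, 15, m), (4, 32, 15, r)}
Projecting to D, F, E: {(4, m, 15), (4, r, 15)}
Apply σ_{D = 13}; surviving tuples: {(13, y, 24)}
Taking the union: {(13, y, 24), (4, m, 15), (4, r, 15)}
Projecting to D, F: {(13, y), (4, m), (4, r)}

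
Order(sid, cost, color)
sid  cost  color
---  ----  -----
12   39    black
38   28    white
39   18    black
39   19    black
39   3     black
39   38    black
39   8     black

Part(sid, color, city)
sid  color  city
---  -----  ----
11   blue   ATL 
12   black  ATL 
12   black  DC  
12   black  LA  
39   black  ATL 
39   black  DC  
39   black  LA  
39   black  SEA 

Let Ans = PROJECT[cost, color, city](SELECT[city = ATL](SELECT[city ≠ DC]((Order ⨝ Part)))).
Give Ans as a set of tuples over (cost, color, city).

Joining Order and Part on sid, color yields {(12, 39, black, ATL), (12, 39, black, DC), (12, 39, black, LA), (39, 18, black, ATL), (39, 18, black, DC), (39, 18, black, LA), (39, 18, black, SEA), (39, 19, black, ATL), (39, 19, black, DC), (39, 19, black, LA), (39, 19, black, SEA), (39, 3, black, ATL), (39, 3, black, DC), (39, 3, black, LA), (39, 3, black, SEA), (39, 38, black, ATL), (39, 38, black, DC), (39, 38, black, LA), (39, 38, black, SEA), (39, 8, black, ATL), (39, 8, black, DC), (39, 8, black, LA), (39, 8, black, SEA)}.
Selection city ≠ DC: {(12, 39, black, ATL), (12, 39, black, LA), (39, 18, black, ATL), (39, 18, black, LA), (39, 18, black, SEA), (39, 19, black, ATL), (39, 19, black, LA), (39, 19, black, SEA), (39, 3, black, ATL), (39, 3, black, LA), (39, 3, black, SEA), (39, 38, black, ATL), (39, 38, black, LA), (39, 38, black, SEA), (39, 8, black, ATL), (39, 8, black, LA), (39, 8, black, SEA)}
Selection city = ATL: {(12, 39, black, ATL), (39, 18, black, ATL), (39, 19, black, ATL), (39, 3, black, ATL), (39, 38, black, ATL), (39, 8, black, ATL)}
Projecting to cost, color, city: {(18, black, ATL), (19, black, ATL), (3, black, ATL), (38, black, ATL), (39, black, ATL), (8, black, ATL)}

{(18, black, ATL), (19, black, ATL), (3, black, ATL), (38, black, ATL), (39, black, ATL), (8, black, ATL)}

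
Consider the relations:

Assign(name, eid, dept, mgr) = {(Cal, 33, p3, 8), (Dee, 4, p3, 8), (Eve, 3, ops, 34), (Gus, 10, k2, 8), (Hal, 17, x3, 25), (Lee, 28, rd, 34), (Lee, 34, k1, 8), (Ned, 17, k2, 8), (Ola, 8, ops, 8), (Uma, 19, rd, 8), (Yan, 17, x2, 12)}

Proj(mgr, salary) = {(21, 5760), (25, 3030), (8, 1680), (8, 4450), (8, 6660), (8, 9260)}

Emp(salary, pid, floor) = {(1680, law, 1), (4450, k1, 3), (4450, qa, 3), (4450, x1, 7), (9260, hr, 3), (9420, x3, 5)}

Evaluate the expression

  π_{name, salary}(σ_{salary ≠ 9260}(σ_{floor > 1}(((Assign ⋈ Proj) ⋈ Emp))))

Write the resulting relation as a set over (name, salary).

{(Cal, 4450), (Dee, 4450), (Gus, 4450), (Lee, 4450), (Ned, 4450), (Ola, 4450), (Uma, 4450)}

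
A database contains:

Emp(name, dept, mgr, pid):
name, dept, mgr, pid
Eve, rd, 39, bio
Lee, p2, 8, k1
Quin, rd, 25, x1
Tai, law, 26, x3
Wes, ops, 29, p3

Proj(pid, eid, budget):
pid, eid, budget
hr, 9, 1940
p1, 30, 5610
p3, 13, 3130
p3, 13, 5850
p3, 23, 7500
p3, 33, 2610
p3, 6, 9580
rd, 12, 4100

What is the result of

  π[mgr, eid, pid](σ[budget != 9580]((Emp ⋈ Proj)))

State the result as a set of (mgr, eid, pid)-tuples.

Natural join on pid: {(Wes, ops, 29, p3, 13, 3130), (Wes, ops, 29, p3, 13, 5850), (Wes, ops, 29, p3, 23, 7500), (Wes, ops, 29, p3, 33, 2610), (Wes, ops, 29, p3, 6, 9580)}
Selection budget != 9580: {(Wes, ops, 29, p3, 13, 3130), (Wes, ops, 29, p3, 13, 5850), (Wes, ops, 29, p3, 23, 7500), (Wes, ops, 29, p3, 33, 2610)}
π_{mgr, eid, pid} gives {(29, 13, p3), (29, 23, p3), (29, 33, p3)} (1 duplicate(s) eliminated).

{(29, 13, p3), (29, 23, p3), (29, 33, p3)}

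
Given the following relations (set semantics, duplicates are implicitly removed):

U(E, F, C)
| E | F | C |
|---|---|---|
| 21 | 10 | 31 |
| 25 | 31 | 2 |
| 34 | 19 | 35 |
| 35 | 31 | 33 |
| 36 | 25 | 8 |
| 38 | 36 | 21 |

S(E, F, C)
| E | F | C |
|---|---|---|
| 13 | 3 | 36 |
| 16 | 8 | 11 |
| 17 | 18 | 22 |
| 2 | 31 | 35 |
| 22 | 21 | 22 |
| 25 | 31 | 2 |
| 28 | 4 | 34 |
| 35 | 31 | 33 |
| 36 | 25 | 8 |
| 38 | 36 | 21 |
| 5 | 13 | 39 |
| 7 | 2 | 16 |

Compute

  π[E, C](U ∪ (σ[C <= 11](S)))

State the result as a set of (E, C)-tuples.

{(16, 11), (21, 31), (25, 2), (34, 35), (35, 33), (36, 8), (38, 21)}

σ[C <= 11]: keep tuples satisfying C <= 11 → {(16, 8, 11), (25, 31, 2), (36, 25, 8)}
Union: {(21, 10, 31), (25, 31, 2), (34, 19, 35), (35, 31, 33), (36, 25, 8), (38, 36, 21)} with {(16, 8, 11), (25, 31, 2), (36, 25, 8)} → {(16, 8, 11), (21, 10, 31), (25, 31, 2), (34, 19, 35), (35, 31, 33), (36, 25, 8), (38, 36, 21)}
Keep only column(s) E, C: {(16, 11), (21, 31), (25, 2), (34, 35), (35, 33), (36, 8), (38, 21)}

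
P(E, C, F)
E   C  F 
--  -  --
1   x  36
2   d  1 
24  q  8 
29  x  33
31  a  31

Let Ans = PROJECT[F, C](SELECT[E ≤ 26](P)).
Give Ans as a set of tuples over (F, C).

Apply σ_{E ≤ 26}; surviving tuples: {(1, x, 36), (2, d, 1), (24, q, 8)}
π[F, C]: project onto (F, C) → {(1, d), (36, x), (8, q)}

{(1, d), (36, x), (8, q)}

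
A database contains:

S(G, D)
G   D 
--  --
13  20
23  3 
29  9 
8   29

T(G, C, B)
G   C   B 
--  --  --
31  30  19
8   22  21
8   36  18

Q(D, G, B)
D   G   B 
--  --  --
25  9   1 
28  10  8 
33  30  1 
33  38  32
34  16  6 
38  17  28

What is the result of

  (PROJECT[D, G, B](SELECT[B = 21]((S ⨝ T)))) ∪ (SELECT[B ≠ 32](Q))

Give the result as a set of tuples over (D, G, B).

{(25, 9, 1), (28, 10, 8), (29, 8, 21), (33, 30, 1), (34, 16, 6), (38, 17, 28)}

Joining S and T on G yields {(8, 29, 22, 21), (8, 29, 36, 18)}.
Selection B = 21: {(8, 29, 22, 21)}
π[D, G, B]: project onto (D, G, B) → {(29, 8, 21)}
Selection B ≠ 32: {(25, 9, 1), (28, 10, 8), (33, 30, 1), (34, 16, 6), (38, 17, 28)}
Taking the union: {(25, 9, 1), (28, 10, 8), (29, 8, 21), (33, 30, 1), (34, 16, 6), (38, 17, 28)}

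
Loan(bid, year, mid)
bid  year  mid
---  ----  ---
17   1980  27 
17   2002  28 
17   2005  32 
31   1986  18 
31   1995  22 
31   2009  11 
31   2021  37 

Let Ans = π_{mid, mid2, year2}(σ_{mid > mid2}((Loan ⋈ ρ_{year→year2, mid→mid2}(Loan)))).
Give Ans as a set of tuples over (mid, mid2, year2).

{(18, 11, 2009), (22, 11, 2009), (22, 18, 1986), (28, 27, 1980), (32, 27, 1980), (32, 28, 2002), (37, 11, 2009), (37, 18, 1986), (37, 22, 1995)}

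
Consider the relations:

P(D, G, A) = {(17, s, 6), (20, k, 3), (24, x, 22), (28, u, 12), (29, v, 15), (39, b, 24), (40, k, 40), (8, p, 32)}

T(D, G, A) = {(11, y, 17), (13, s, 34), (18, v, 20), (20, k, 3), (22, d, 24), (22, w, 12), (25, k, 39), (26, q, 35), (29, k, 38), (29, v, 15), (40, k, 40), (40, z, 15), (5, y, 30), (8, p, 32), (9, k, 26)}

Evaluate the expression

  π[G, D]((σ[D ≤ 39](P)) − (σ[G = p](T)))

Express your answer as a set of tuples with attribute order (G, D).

Selection D ≤ 39: {(17, s, 6), (20, k, 3), (24, x, 22), (28, u, 12), (29, v, 15), (39, b, 24), (8, p, 32)}
Selection G = p: {(8, p, 32)}
Difference: {(17, s, 6), (20, k, 3), (24, x, 22), (28, u, 12), (29, v, 15), (39, b, 24), (8, p, 32)} with {(8, p, 32)} → {(17, s, 6), (20, k, 3), (24, x, 22), (28, u, 12), (29, v, 15), (39, b, 24)}
Keep only column(s) G, D: {(b, 39), (k, 20), (s, 17), (u, 28), (v, 29), (x, 24)}

{(b, 39), (k, 20), (s, 17), (u, 28), (v, 29), (x, 24)}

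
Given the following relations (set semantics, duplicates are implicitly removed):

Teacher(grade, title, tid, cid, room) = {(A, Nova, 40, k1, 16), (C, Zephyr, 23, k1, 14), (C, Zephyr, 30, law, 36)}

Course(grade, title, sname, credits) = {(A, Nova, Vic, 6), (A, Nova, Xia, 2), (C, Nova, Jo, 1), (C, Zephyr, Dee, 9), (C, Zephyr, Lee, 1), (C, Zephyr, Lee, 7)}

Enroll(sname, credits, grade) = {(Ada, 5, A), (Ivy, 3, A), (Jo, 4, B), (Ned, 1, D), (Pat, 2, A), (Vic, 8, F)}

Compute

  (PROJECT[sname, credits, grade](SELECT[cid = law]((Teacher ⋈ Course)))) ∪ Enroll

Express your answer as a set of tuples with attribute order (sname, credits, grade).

Natural join on grade, title: {(A, Nova, 40, k1, 16, Vic, 6), (A, Nova, 40, k1, 16, Xia, 2), (C, Zephyr, 23, k1, 14, Dee, 9), (C, Zephyr, 23, k1, 14, Lee, 1), (C, Zephyr, 23, k1, 14, Lee, 7), (C, Zephyr, 30, law, 36, Dee, 9), (C, Zephyr, 30, law, 36, Lee, 1), (C, Zephyr, 30, law, 36, Lee, 7)}
Selection cid = law: {(C, Zephyr, 30, law, 36, Dee, 9), (C, Zephyr, 30, law, 36, Lee, 1), (C, Zephyr, 30, law, 36, Lee, 7)}
π[sname, credits, grade]: project onto (sname, credits, grade) → {(Dee, 9, C), (Lee, 1, C), (Lee, 7, C)}
Taking the union: {(Ada, 5, A), (Dee, 9, C), (Ivy, 3, A), (Jo, 4, B), (Lee, 1, C), (Lee, 7, C), (Ned, 1, D), (Pat, 2, A), (Vic, 8, F)}

{(Ada, 5, A), (Dee, 9, C), (Ivy, 3, A), (Jo, 4, B), (Lee, 1, C), (Lee, 7, C), (Ned, 1, D), (Pat, 2, A), (Vic, 8, F)}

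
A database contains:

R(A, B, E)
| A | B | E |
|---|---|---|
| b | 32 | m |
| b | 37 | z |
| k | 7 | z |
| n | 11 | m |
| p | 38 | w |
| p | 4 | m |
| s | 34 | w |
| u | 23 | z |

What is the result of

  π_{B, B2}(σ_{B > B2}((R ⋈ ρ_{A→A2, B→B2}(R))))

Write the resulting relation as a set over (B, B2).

ρ[A→A2, B→B2]: schema becomes (A2, B2, E); tuples unchanged.
Natural join on E: {(b, 32, m, b, 32), (b, 32, m, n, 11), (b, 32, m, p, 4), (b, 37, z, b, 37), (b, 37, z, k, 7), (b, 37, z, u, 23), (k, 7, z, b, 37), (k, 7, z, k, 7), (k, 7, z, u, 23), (n, 11, m, b, 32), (n, 11, m, n, 11), (n, 11, m, p, 4), (p, 38, w, p, 38), (p, 38, w, s, 34), (p, 4, m, b, 32), (p, 4, m, n, 11), (p, 4, m, p, 4), (s, 34, w, p, 38), (s, 34, w, s, 34), (u, 23, z, b, 37), (u, 23, z, k, 7), (u, 23, z, u, 23)}
Filtering on B > B2 leaves {(b, 32, m, n, 11), (b, 32, m, p, 4), (b, 37, z, k, 7), (b, 37, z, u, 23), (n, 11, m, p, 4), (p, 38, w, s, 34), (u, 23, z, k, 7)}.
Projecting to B, B2: {(11, 4), (23, 7), (32, 11), (32, 4), (37, 23), (37, 7), (38, 34)}

{(11, 4), (23, 7), (32, 11), (32, 4), (37, 23), (37, 7), (38, 34)}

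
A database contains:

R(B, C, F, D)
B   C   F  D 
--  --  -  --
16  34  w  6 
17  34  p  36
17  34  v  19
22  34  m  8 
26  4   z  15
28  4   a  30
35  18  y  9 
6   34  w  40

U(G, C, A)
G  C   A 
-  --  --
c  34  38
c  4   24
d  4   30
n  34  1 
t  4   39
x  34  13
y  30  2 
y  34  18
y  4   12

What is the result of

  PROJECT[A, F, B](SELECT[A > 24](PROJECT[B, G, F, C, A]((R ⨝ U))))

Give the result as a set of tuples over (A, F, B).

{(30, a, 28), (30, z, 26), (38, m, 22), (38, p, 17), (38, v, 17), (38, w, 16), (38, w, 6), (39, a, 28), (39, z, 26)}

Joining R and U on C yields {(16, 34, w, 6, c, 38), (16, 34, w, 6, n, 1), (16, 34, w, 6, x, 13), (16, 34, w, 6, y, 18), (17, 34, p, 36, c, 38), (17, 34, p, 36, n, 1), (17, 34, p, 36, x, 13), (17, 34, p, 36, y, 18), (17, 34, v, 19, c, 38), (17, 34, v, 19, n, 1), (17, 34, v, 19, x, 13), (17, 34, v, 19, y, 18), (22, 34, m, 8, c, 38), (22, 34, m, 8, n, 1), (22, 34, m, 8, x, 13), (22, 34, m, 8, y, 18), (26, 4, z, 15, c, 24), (26, 4, z, 15, d, 30), (26, 4, z, 15, t, 39), (26, 4, z, 15, y, 12), (28, 4, a, 30, c, 24), (28, 4, a, 30, d, 30), (28, 4, a, 30, t, 39), (28, 4, a, 30, y, 12), (6, 34, w, 40, c, 38), (6, 34, w, 40, n, 1), (6, 34, w, 40, x, 13), (6, 34, w, 40, y, 18)}.
π_{B, G, F, C, A} gives {(16, c, w, 34, 38), (16, n, w, 34, 1), (16, x, w, 34, 13), (16, y, w, 34, 18), (17, c, p, 34, 38), (17, c, v, 34, 38), (17, n, p, 34, 1), (17, n, v, 34, 1), (17, x, p, 34, 13), (17, x, v, 34, 13), (17, y, p, 34, 18), (17, y, v, 34, 18), (22, c, m, 34, 38), (22, n, m, 34, 1), (22, x, m, 34, 13), (22, y, m, 34, 18), (26, c, z, 4, 24), (26, d, z, 4, 30), (26, t, z, 4, 39), (26, y, z, 4, 12), (28, c, a, 4, 24), (28, d, a, 4, 30), (28, t, a, 4, 39), (28, y, a, 4, 12), (6, c, w, 34, 38), (6, n, w, 34, 1), (6, x, w, 34, 13), (6, y, w, 34, 18)}.
Selection A > 24: {(16, c, w, 34, 38), (17, c, p, 34, 38), (17, c, v, 34, 38), (22, c, m, 34, 38), (26, d, z, 4, 30), (26, t, z, 4, 39), (28, d, a, 4, 30), (28, t, a, 4, 39), (6, c, w, 34, 38)}
π_{A, F, B} gives {(30, a, 28), (30, z, 26), (38, m, 22), (38, p, 17), (38, v, 17), (38, w, 16), (38, w, 6), (39, a, 28), (39, z, 26)}.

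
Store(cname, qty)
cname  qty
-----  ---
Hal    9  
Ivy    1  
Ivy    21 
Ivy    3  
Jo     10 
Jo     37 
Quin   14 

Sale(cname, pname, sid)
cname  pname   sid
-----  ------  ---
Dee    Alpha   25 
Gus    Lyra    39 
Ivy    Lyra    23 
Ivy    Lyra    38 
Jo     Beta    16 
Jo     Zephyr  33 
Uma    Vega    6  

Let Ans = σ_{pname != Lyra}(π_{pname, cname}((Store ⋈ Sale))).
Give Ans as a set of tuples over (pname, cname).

{(Beta, Jo), (Zephyr, Jo)}

Natural join on cname: {(Ivy, 1, Lyra, 23), (Ivy, 1, Lyra, 38), (Ivy, 21, Lyra, 23), (Ivy, 21, Lyra, 38), (Ivy, 3, Lyra, 23), (Ivy, 3, Lyra, 38), (Jo, 10, Beta, 16), (Jo, 10, Zephyr, 33), (Jo, 37, Beta, 16), (Jo, 37, Zephyr, 33)}
π_{pname, cname} gives {(Beta, Jo), (Lyra, Ivy), (Zephyr, Jo)} (7 duplicate(s) eliminated).
Apply σ_{pname != Lyra}; surviving tuples: {(Beta, Jo), (Zephyr, Jo)}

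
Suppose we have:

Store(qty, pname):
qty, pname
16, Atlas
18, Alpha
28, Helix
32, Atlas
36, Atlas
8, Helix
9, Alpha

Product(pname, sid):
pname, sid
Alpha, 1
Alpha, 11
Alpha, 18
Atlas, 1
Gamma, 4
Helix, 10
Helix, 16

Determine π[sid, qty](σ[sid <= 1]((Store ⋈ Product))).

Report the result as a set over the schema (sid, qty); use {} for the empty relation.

Natural join on pname: {(16, Atlas, 1), (18, Alpha, 1), (18, Alpha, 11), (18, Alpha, 18), (28, Helix, 10), (28, Helix, 16), (32, Atlas, 1), (36, Atlas, 1), (8, Helix, 10), (8, Helix, 16), (9, Alpha, 1), (9, Alpha, 11), (9, Alpha, 18)}
Selection sid <= 1: {(16, Atlas, 1), (18, Alpha, 1), (32, Atlas, 1), (36, Atlas, 1), (9, Alpha, 1)}
Projecting to sid, qty: {(1, 16), (1, 18), (1, 32), (1, 36), (1, 9)}

{(1, 16), (1, 18), (1, 32), (1, 36), (1, 9)}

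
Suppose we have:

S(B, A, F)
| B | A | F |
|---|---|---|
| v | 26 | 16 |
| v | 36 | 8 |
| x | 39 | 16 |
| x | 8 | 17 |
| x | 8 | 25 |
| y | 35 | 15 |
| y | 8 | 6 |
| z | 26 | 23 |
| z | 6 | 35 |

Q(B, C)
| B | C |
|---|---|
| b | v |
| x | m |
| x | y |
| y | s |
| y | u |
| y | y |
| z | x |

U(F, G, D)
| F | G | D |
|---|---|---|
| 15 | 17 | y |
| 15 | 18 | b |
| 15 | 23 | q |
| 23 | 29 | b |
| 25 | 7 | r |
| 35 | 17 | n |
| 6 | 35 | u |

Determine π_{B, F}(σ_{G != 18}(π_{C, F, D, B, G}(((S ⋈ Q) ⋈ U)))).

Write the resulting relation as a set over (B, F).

Joining S and Q on B yields {(x, 39, 16, m), (x, 39, 16, y), (x, 8, 17, m), (x, 8, 17, y), (x, 8, 25, m), (x, 8, 25, y), (y, 35, 15, s), (y, 35, 15, u), (y, 35, 15, y), (y, 8, 6, s), (y, 8, 6, u), (y, 8, 6, y), (z, 26, 23, x), (z, 6, 35, x)}.
Joining (S ⋈ Q) and U on F yields {(x, 8, 25, m, 7, r), (x, 8, 25, y, 7, r), (y, 35, 15, s, 17, y), (y, 35, 15, s, 18, b), (y, 35, 15, s, 23, q), (y, 35, 15, u, 17, y), (y, 35, 15, u, 18, b), (y, 35, 15, u, 23, q), (y, 35, 15, y, 17, y), (y, 35, 15, y, 18, b), (y, 35, 15, y, 23, q), (y, 8, 6, s, 35, u), (y, 8, 6, u, 35, u), (y, 8, 6, y, 35, u), (z, 26, 23, x, 29, b), (z, 6, 35, x, 17, n)}.
Projecting to C, F, D, B, G: {(m, 25, r, x, 7), (s, 15, b, y, 18), (s, 15, q, y, 23), (s, 15, y, y, 17), (s, 6, u, y, 35), (u, 15, b, y, 18), (u, 15, q, y, 23), (u, 15, y, y, 17), (u, 6, u, y, 35), (x, 23, b, z, 29), (x, 35, n, z, 17), (y, 15, b, y, 18), (y, 15, q, y, 23), (y, 15, y, y, 17), (y, 25, r, x, 7), (y, 6, u, y, 35)}
Apply σ_{G != 18}; surviving tuples: {(m, 25, r, x, 7), (s, 15, q, y, 23), (s, 15, y, y, 17), (s, 6, u, y, 35), (u, 15, q, y, 23), (u, 15, y, y, 17), (u, 6, u, y, 35), (x, 23, b, z, 29), (x, 35, n, z, 17), (y, 15, q, y, 23), (y, 15, y, y, 17), (y, 25, r, x, 7), (y, 6, u, y, 35)}
Projecting to B, F (8 duplicate(s) eliminated): {(x, 25), (y, 15), (y, 6), (z, 23), (z, 35)}

{(x, 25), (y, 15), (y, 6), (z, 23), (z, 35)}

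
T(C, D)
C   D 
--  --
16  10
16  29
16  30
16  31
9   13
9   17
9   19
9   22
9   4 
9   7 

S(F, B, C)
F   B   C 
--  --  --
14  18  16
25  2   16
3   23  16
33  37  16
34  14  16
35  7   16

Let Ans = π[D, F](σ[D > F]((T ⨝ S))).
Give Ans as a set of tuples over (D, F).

{(10, 3), (29, 14), (29, 25), (29, 3), (30, 14), (30, 25), (30, 3), (31, 14), (31, 25), (31, 3)}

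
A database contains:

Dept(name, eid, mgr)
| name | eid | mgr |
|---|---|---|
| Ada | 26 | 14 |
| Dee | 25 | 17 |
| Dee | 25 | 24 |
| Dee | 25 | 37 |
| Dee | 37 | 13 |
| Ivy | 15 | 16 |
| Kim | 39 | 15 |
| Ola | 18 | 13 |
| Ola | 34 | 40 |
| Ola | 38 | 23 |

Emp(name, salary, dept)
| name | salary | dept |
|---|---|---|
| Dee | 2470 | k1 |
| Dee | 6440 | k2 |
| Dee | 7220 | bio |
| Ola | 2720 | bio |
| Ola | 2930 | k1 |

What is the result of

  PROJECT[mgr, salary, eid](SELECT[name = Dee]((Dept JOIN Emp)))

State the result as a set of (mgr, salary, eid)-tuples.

Natural join on name: {(Dee, 25, 17, 2470, k1), (Dee, 25, 17, 6440, k2), (Dee, 25, 17, 7220, bio), (Dee, 25, 24, 2470, k1), (Dee, 25, 24, 6440, k2), (Dee, 25, 24, 7220, bio), (Dee, 25, 37, 2470, k1), (Dee, 25, 37, 6440, k2), (Dee, 25, 37, 7220, bio), (Dee, 37, 13, 2470, k1), (Dee, 37, 13, 6440, k2), (Dee, 37, 13, 7220, bio), (Ola, 18, 13, 2720, bio), (Ola, 18, 13, 2930, k1), (Ola, 34, 40, 2720, bio), (Ola, 34, 40, 2930, k1), (Ola, 38, 23, 2720, bio), (Ola, 38, 23, 2930, k1)}
Filtering on name = Dee leaves {(Dee, 25, 17, 2470, k1), (Dee, 25, 17, 6440, k2), (Dee, 25, 17, 7220, bio), (Dee, 25, 24, 2470, k1), (Dee, 25, 24, 6440, k2), (Dee, 25, 24, 7220, bio), (Dee, 25, 37, 2470, k1), (Dee, 25, 37, 6440, k2), (Dee, 25, 37, 7220, bio), (Dee, 37, 13, 2470, k1), (Dee, 37, 13, 6440, k2), (Dee, 37, 13, 7220, bio)}.
Projecting to mgr, salary, eid: {(13, 2470, 37), (13, 6440, 37), (13, 7220, 37), (17, 2470, 25), (17, 6440, 25), (17, 7220, 25), (24, 2470, 25), (24, 6440, 25), (24, 7220, 25), (37, 2470, 25), (37, 6440, 25), (37, 7220, 25)}

{(13, 2470, 37), (13, 6440, 37), (13, 7220, 37), (17, 2470, 25), (17, 6440, 25), (17, 7220, 25), (24, 2470, 25), (24, 6440, 25), (24, 7220, 25), (37, 2470, 25), (37, 6440, 25), (37, 7220, 25)}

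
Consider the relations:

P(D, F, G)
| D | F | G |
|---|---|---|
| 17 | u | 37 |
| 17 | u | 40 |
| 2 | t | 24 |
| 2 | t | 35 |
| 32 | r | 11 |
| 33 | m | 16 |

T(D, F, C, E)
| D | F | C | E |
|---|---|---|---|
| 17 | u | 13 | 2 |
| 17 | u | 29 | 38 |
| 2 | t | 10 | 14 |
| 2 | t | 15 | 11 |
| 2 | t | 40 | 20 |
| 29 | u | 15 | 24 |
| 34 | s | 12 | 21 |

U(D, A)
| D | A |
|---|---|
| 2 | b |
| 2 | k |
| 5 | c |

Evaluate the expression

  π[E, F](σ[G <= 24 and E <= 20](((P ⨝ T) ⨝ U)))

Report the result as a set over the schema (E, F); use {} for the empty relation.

{(11, t), (14, t), (20, t)}

Joining P and T on D, F yields {(17, u, 37, 13, 2), (17, u, 37, 29, 38), (17, u, 40, 13, 2), (17, u, 40, 29, 38), (2, t, 24, 10, 14), (2, t, 24, 15, 11), (2, t, 24, 40, 20), (2, t, 35, 10, 14), (2, t, 35, 15, 11), (2, t, 35, 40, 20)}.
Joining (P ⨝ T) and U on D yields {(2, t, 24, 10, 14, b), (2, t, 24, 10, 14, k), (2, t, 24, 15, 11, b), (2, t, 24, 15, 11, k), (2, t, 24, 40, 20, b), (2, t, 24, 40, 20, k), (2, t, 35, 10, 14, b), (2, t, 35, 10, 14, k), (2, t, 35, 15, 11, b), (2, t, 35, 15, 11, k), (2, t, 35, 40, 20, b), (2, t, 35, 40, 20, k)}.
σ[G <= 24 and E <= 20]: keep tuples satisfying G <= 24 and E <= 20 → {(2, t, 24, 10, 14, b), (2, t, 24, 10, 14, k), (2, t, 24, 15, 11, b), (2, t, 24, 15, 11, k), (2, t, 24, 40, 20, b), (2, t, 24, 40, 20, k)}
Keep only column(s) E, F (3 duplicate(s) eliminated): {(11, t), (14, t), (20, t)}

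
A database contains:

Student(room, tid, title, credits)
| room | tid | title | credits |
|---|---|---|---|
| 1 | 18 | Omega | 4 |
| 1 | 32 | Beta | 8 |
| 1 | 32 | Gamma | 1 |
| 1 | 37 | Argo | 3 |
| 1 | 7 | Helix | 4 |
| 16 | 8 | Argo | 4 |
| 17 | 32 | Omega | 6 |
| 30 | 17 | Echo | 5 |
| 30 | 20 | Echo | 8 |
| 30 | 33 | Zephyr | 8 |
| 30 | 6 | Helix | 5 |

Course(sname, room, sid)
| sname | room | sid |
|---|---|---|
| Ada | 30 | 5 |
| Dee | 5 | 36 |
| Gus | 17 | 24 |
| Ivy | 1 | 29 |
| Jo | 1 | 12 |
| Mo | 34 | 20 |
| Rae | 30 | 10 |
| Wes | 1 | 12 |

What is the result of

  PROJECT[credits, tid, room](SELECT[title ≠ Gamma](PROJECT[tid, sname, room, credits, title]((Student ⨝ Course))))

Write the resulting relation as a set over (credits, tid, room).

Natural join on room: {(1, 18, Omega, 4, Ivy, 29), (1, 18, Omega, 4, Jo, 12), (1, 18, Omega, 4, Wes, 12), (1, 32, Beta, 8, Ivy, 29), (1, 32, Beta, 8, Jo, 12), (1, 32, Beta, 8, Wes, 12), (1, 32, Gamma, 1, Ivy, 29), (1, 32, Gamma, 1, Jo, 12), (1, 32, Gamma, 1, Wes, 12), (1, 37, Argo, 3, Ivy, 29), (1, 37, Argo, 3, Jo, 12), (1, 37, Argo, 3, Wes, 12), (1, 7, Helix, 4, Ivy, 29), (1, 7, Helix, 4, Jo, 12), (1, 7, Helix, 4, Wes, 12), (17, 32, Omega, 6, Gus, 24), (30, 17, Echo, 5, Ada, 5), (30, 17, Echo, 5, Rae, 10), (30, 20, Echo, 8, Ada, 5), (30, 20, Echo, 8, Rae, 10), (30, 33, Zephyr, 8, Ada, 5), (30, 33, Zephyr, 8, Rae, 10), (30, 6, Helix, 5, Ada, 5), (30, 6, Helix, 5, Rae, 10)}
Keep only column(s) tid, sname, room, credits, title: {(17, Ada, 30, 5, Echo), (17, Rae, 30, 5, Echo), (18, Ivy, 1, 4, Omega), (18, Jo, 1, 4, Omega), (18, Wes, 1, 4, Omega), (20, Ada, 30, 8, Echo), (20, Rae, 30, 8, Echo), (32, Gus, 17, 6, Omega), (32, Ivy, 1, 1, Gamma), (32, Ivy, 1, 8, Beta), (32, Jo, 1, 1, Gamma), (32, Jo, 1, 8, Beta), (32, Wes, 1, 1, Gamma), (32, Wes, 1, 8, Beta), (33, Ada, 30, 8, Zephyr), (33, Rae, 30, 8, Zephyr), (37, Ivy, 1, 3, Argo), (37, Jo, 1, 3, Argo), (37, Wes, 1, 3, Argo), (6, Ada, 30, 5, Helix), (6, Rae, 30, 5, Helix), (7, Ivy, 1, 4, Helix), (7, Jo, 1, 4, Helix), (7, Wes, 1, 4, Helix)}
Apply σ_{title ≠ Gamma}; surviving tuples: {(17, Ada, 30, 5, Echo), (17, Rae, 30, 5, Echo), (18, Ivy, 1, 4, Omega), (18, Jo, 1, 4, Omega), (18, Wes, 1, 4, Omega), (20, Ada, 30, 8, Echo), (20, Rae, 30, 8, Echo), (32, Gus, 17, 6, Omega), (32, Ivy, 1, 8, Beta), (32, Jo, 1, 8, Beta), (32, Wes, 1, 8, Beta), (33, Ada, 30, 8, Zephyr), (33, Rae, 30, 8, Zephyr), (37, Ivy, 1, 3, Argo), (37, Jo, 1, 3, Argo), (37, Wes, 1, 3, Argo), (6, Ada, 30, 5, Helix), (6, Rae, 30, 5, Helix), (7, Ivy, 1, 4, Helix), (7, Jo, 1, 4, Helix), (7, Wes, 1, 4, Helix)}
Keep only column(s) credits, tid, room (12 duplicate(s) eliminated): {(3, 37, 1), (4, 18, 1), (4, 7, 1), (5, 17, 30), (5, 6, 30), (6, 32, 17), (8, 20, 30), (8, 32, 1), (8, 33, 30)}

{(3, 37, 1), (4, 18, 1), (4, 7, 1), (5, 17, 30), (5, 6, 30), (6, 32, 17), (8, 20, 30), (8, 32, 1), (8, 33, 30)}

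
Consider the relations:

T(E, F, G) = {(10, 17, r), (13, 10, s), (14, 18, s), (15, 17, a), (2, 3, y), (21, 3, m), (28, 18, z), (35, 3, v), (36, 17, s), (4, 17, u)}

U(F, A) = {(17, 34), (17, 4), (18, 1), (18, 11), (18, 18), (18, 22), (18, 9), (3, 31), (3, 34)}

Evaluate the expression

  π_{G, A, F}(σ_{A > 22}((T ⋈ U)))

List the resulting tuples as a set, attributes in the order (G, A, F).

{(a, 34, 17), (m, 31, 3), (m, 34, 3), (r, 34, 17), (s, 34, 17), (u, 34, 17), (v, 31, 3), (v, 34, 3), (y, 31, 3), (y, 34, 3)}

Natural join on F: {(10, 17, r, 34), (10, 17, r, 4), (14, 18, s, 1), (14, 18, s, 11), (14, 18, s, 18), (14, 18, s, 22), (14, 18, s, 9), (15, 17, a, 34), (15, 17, a, 4), (2, 3, y, 31), (2, 3, y, 34), (21, 3, m, 31), (21, 3, m, 34), (28, 18, z, 1), (28, 18, z, 11), (28, 18, z, 18), (28, 18, z, 22), (28, 18, z, 9), (35, 3, v, 31), (35, 3, v, 34), (36, 17, s, 34), (36, 17, s, 4), (4, 17, u, 34), (4, 17, u, 4)}
Filtering on A > 22 leaves {(10, 17, r, 34), (15, 17, a, 34), (2, 3, y, 31), (2, 3, y, 34), (21, 3, m, 31), (21, 3, m, 34), (35, 3, v, 31), (35, 3, v, 34), (36, 17, s, 34), (4, 17, u, 34)}.
π[G, A, F]: project onto (G, A, F) → {(a, 34, 17), (m, 31, 3), (m, 34, 3), (r, 34, 17), (s, 34, 17), (u, 34, 17), (v, 31, 3), (v, 34, 3), (y, 31, 3), (y, 34, 3)}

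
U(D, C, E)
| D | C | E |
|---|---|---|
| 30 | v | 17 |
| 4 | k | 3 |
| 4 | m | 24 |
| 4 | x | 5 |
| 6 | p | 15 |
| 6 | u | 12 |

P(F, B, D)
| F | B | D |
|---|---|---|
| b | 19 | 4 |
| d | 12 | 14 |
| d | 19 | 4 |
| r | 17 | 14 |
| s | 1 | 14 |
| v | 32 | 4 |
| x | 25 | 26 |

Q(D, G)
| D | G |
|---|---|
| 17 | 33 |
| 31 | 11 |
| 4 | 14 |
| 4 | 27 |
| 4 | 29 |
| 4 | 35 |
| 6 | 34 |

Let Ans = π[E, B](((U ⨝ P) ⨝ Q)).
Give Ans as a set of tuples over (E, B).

{(24, 19), (24, 32), (3, 19), (3, 32), (5, 19), (5, 32)}

U ⋈ P (natural join on D): {(4, k, 3, b, 19), (4, k, 3, d, 19), (4, k, 3, v, 32), (4, m, 24, b, 19), (4, m, 24, d, 19), (4, m, 24, v, 32), (4, x, 5, b, 19), (4, x, 5, d, 19), (4, x, 5, v, 32)}
(U ⨝ P) ⋈ Q (natural join on D): {(4, k, 3, b, 19, 14), (4, k, 3, b, 19, 27), (4, k, 3, b, 19, 29), (4, k, 3, b, 19, 35), (4, k, 3, d, 19, 14), (4, k, 3, d, 19, 27), (4, k, 3, d, 19, 29), (4, k, 3, d, 19, 35), (4, k, 3, v, 32, 14), (4, k, 3, v, 32, 27), (4, k, 3, v, 32, 29), (4, k, 3, v, 32, 35), (4, m, 24, b, 19, 14), (4, m, 24, b, 19, 27), (4, m, 24, b, 19, 29), (4, m, 24, b, 19, 35), (4, m, 24, d, 19, 14), (4, m, 24, d, 19, 27), (4, m, 24, d, 19, 29), (4, m, 24, d, 19, 35), (4, m, 24, v, 32, 14), (4, m, 24, v, 32, 27), (4, m, 24, v, 32, 29), (4, m, 24, v, 32, 35), (4, x, 5, b, 19, 14), (4, x, 5, b, 19, 27), (4, x, 5, b, 19, 29), (4, x, 5, b, 19, 35), (4, x, 5, d, 19, 14), (4, x, 5, d, 19, 27), (4, x, 5, d, 19, 29), (4, x, 5, d, 19, 35), (4, x, 5, v, 32, 14), (4, x, 5, v, 32, 27), (4, x, 5, v, 32, 29), (4, x, 5, v, 32, 35)}
Projecting to E, B (30 duplicate(s) eliminated): {(24, 19), (24, 32), (3, 19), (3, 32), (5, 19), (5, 32)}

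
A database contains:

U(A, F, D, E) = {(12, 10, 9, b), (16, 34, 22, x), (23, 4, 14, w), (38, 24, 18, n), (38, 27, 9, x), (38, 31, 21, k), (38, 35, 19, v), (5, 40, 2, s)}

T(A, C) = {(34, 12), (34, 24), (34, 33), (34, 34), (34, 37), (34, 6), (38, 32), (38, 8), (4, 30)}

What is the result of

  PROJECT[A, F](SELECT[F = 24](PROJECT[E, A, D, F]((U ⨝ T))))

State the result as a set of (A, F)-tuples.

{(38, 24)}

U ⋈ T (natural join on A): {(38, 24, 18, n, 32), (38, 24, 18, n, 8), (38, 27, 9, x, 32), (38, 27, 9, x, 8), (38, 31, 21, k, 32), (38, 31, 21, k, 8), (38, 35, 19, v, 32), (38, 35, 19, v, 8)}
π[E, A, D, F]: project onto (E, A, D, F) (4 duplicate(s) eliminated) → {(k, 38, 21, 31), (n, 38, 18, 24), (v, 38, 19, 35), (x, 38, 9, 27)}
Filtering on F = 24 leaves {(n, 38, 18, 24)}.
π[A, F]: project onto (A, F) → {(38, 24)}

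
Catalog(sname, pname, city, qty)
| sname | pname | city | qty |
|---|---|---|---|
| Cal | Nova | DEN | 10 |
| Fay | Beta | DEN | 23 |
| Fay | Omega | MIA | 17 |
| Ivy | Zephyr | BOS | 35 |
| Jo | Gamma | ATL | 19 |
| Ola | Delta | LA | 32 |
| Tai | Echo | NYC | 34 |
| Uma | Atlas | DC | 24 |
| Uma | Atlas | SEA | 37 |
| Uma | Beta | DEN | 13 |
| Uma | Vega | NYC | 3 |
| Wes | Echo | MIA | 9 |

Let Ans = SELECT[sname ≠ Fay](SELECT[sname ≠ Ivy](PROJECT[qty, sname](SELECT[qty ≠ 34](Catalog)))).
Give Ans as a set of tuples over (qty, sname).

Filtering on qty ≠ 34 leaves {(Cal, Nova, DEN, 10), (Fay, Beta, DEN, 23), (Fay, Omega, MIA, 17), (Ivy, Zephyr, BOS, 35), (Jo, Gamma, ATL, 19), (Ola, Delta, LA, 32), (Uma, Atlas, DC, 24), (Uma, Atlas, SEA, 37), (Uma, Beta, DEN, 13), (Uma, Vega, NYC, 3), (Wes, Echo, MIA, 9)}.
Keep only column(s) qty, sname: {(10, Cal), (13, Uma), (17, Fay), (19, Jo), (23, Fay), (24, Uma), (3, Uma), (32, Ola), (35, Ivy), (37, Uma), (9, Wes)}
Filtering on sname ≠ Ivy leaves {(10, Cal), (13, Uma), (17, Fay), (19, Jo), (23, Fay), (24, Uma), (3, Uma), (32, Ola), (37, Uma), (9, Wes)}.
Filtering on sname ≠ Fay leaves {(10, Cal), (13, Uma), (19, Jo), (24, Uma), (3, Uma), (32, Ola), (37, Uma), (9, Wes)}.

{(10, Cal), (13, Uma), (19, Jo), (24, Uma), (3, Uma), (32, Ola), (37, Uma), (9, Wes)}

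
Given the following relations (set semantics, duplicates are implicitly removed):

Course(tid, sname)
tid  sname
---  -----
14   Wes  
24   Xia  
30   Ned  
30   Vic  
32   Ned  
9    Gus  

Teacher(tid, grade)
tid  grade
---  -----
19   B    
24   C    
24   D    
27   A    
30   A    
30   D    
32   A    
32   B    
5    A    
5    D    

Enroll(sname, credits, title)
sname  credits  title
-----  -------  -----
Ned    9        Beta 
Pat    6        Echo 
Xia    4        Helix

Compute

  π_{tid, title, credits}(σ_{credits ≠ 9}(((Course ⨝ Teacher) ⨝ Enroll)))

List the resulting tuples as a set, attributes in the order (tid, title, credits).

Natural join on tid: {(24, Xia, C), (24, Xia, D), (30, Ned, A), (30, Ned, D), (30, Vic, A), (30, Vic, D), (32, Ned, A), (32, Ned, B)}
Natural join on sname: {(24, Xia, C, 4, Helix), (24, Xia, D, 4, Helix), (30, Ned, A, 9, Beta), (30, Ned, D, 9, Beta), (32, Ned, A, 9, Beta), (32, Ned, B, 9, Beta)}
Filtering on credits ≠ 9 leaves {(24, Xia, C, 4, Helix), (24, Xia, D, 4, Helix)}.
π_{tid, title, credits} gives {(24, Helix, 4)} (1 duplicate(s) eliminated).

{(24, Helix, 4)}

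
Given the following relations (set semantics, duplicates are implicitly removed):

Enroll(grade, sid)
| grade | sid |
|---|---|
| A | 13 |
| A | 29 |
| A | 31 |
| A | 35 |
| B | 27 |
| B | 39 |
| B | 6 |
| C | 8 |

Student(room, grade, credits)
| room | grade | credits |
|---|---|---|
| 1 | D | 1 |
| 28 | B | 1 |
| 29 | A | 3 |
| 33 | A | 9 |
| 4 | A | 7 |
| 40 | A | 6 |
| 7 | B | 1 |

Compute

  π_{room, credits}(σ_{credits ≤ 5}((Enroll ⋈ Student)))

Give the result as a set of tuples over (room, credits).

{(28, 1), (29, 3), (7, 1)}

Joining Enroll and Student on grade yields {(A, 13, 29, 3), (A, 13, 33, 9), (A, 13, 4, 7), (A, 13, 40, 6), (A, 29, 29, 3), (A, 29, 33, 9), (A, 29, 4, 7), (A, 29, 40, 6), (A, 31, 29, 3), (A, 31, 33, 9), (A, 31, 4, 7), (A, 31, 40, 6), (A, 35, 29, 3), (A, 35, 33, 9), (A, 35, 4, 7), (A, 35, 40, 6), (B, 27, 28, 1), (B, 27, 7, 1), (B, 39, 28, 1), (B, 39, 7, 1), (B, 6, 28, 1), (B, 6, 7, 1)}.
σ[credits ≤ 5]: keep tuples satisfying credits ≤ 5 → {(A, 13, 29, 3), (A, 29, 29, 3), (A, 31, 29, 3), (A, 35, 29, 3), (B, 27, 28, 1), (B, 27, 7, 1), (B, 39, 28, 1), (B, 39, 7, 1), (B, 6, 28, 1), (B, 6, 7, 1)}
Projecting to room, credits (7 duplicate(s) eliminated): {(28, 1), (29, 3), (7, 1)}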